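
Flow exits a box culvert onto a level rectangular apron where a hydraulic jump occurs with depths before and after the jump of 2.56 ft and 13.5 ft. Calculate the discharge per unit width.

For a rectangular channel the momentum equation gives q² = ½·g·y₁·y₂·(y₁ + y₂) = ½×32.2×2.56×13.5×16.1 = 8936.
q = √8936 = 94.5 ft²/s.

q = 94.5 ft²/s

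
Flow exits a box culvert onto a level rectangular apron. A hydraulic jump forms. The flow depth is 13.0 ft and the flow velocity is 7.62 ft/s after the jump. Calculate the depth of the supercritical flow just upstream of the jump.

Fr₂ = V₂/√(g·y₂) = 7.62/√(32.2×13.0) = 0.372.
The Bélanger relation is symmetric: y₁/y₂ = ½[√(1 + 8Fr₂²) − 1] = ½[√2.110 − 1] = 0.226.
y₁ = 0.226 × 13.0 = 2.94 ft.

y₁ = 2.94 ft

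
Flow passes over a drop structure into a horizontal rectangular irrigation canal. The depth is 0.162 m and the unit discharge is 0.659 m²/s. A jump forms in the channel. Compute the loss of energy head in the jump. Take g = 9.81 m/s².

V₁ = q/y₁ = 0.659/0.162 = 4.07 m/s. Fr₁ = V₁/√(g·y₁) = 4.07/√(9.81×0.162) = 3.23.
From the momentum equation for a rectangular channel, y₂/y₁ = ½[√(1 + 8Fr₁²) − 1] = ½[√84.30 − 1] = 4.09.
y₂ = 4.09 × 0.162 = 0.663 m.
V₂ = q/y₂ = 0.659/0.663 = 0.994 m/s. E₁ = y₁ + V₁²/2g = 1.01 m; E₂ = y₂ + V₂²/2g = 0.713 m. ΔE = E₁ − E₂ = 0.292 m.

ΔE = 0.292 m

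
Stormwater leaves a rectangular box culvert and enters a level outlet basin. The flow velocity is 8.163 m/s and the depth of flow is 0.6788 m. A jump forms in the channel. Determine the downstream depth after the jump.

Fr₁ = V₁/√(g·y₁) = 8.163/√(9.81×0.6788) = 3.163.
From the momentum equation for a rectangular channel, y₂/y₁ = ½[√(1 + 8Fr₁²) − 1] = ½[√81.053 − 1] = 4.001.
y₂ = 4.001 × 0.6788 = 2.716 m.

y₂ = 2.716 m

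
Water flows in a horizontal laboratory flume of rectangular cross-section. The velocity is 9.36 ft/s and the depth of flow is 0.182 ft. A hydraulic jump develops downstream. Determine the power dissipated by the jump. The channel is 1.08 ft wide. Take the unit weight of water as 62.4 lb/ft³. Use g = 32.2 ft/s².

P = 0.121 hp

Fr₁ = V₁/√(g·y₁) = 9.36/√(32.2×0.182) = 3.87.
Bélanger equation: y₂/y₁ = ½[√(1 + 8Fr₁²) − 1] = ½[√120.6 − 1] = 4.99.
y₂ = 4.99 × 0.182 = 0.908 ft.
q = V₁·y₁ = 9.36 × 0.182 = 1.70 ft²/s. V₂ = q/y₂ = 1.70/0.908 = 1.88 ft/s. E₁ = y₁ + V₁²/2g = 1.54 ft; E₂ = y₂ + V₂²/2g = 0.963 ft. ΔE = E₁ − E₂ = 0.579 ft.
Q = q·b = 1.70 × 1.08 = 1.84 cfs. P = γ·Q·ΔE/550 = 62.4 × 1.84 × 0.579 / 550 = 0.121 hp.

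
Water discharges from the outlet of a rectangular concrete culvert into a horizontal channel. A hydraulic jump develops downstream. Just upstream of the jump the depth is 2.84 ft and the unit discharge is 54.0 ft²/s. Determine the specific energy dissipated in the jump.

V₁ = q/y₁ = 54.0/2.84 = 19.0 ft/s. Fr₁ = V₁/√(g·y₁) = 19.0/√(32.2×2.84) = 1.99.
Bélanger equation: y₂/y₁ = ½[√(1 + 8Fr₁²) − 1] = ½[√32.63 − 1] = 2.36.
y₂ = 2.36 × 2.84 = 6.69 ft.
V₂ = q/y₂ = 54.0/6.69 = 8.07 ft/s. E₁ = y₁ + V₁²/2g = 8.45 ft; E₂ = y₂ + V₂²/2g = 7.70 ft. ΔE = E₁ − E₂ = 0.751 ft.

ΔE = 0.751 ft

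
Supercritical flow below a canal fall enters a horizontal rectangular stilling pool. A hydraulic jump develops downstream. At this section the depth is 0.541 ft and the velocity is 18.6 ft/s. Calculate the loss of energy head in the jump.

ΔE = 2.60 ft

Fr₁ = V₁/√(g·y₁) = 18.6/√(32.2×0.541) = 4.46.
Bélanger equation: y₂/y₁ = ½[√(1 + 8Fr₁²) − 1] = ½[√159.9 − 1] = 5.82.
y₂ = 5.82 × 0.541 = 3.15 ft.
Head loss: ΔE = (y₂ − y₁)³/(4y₁y₂) = (3.15 − 0.541)³/(4×0.541×3.15) = 17.8/6.82 = 2.60 ft.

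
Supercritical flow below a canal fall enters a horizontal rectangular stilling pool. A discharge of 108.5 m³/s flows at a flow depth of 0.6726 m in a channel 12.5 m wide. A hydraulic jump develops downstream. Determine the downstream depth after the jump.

y₂ = 4.454 m

q = Q/b = 108.5/12.5 = 8.680 m²/s; V₁ = q/y₁ = 12.91 m/s. Fr₁ = V₁/√(g·y₁) = 5.024.
By Bélanger, y₂/y₁ = ½[√(1 + 8Fr₁²) − 1] = ½[√202.92 − 1] = 6.623.
y₂ = 6.623 × 0.6726 = 4.454 m.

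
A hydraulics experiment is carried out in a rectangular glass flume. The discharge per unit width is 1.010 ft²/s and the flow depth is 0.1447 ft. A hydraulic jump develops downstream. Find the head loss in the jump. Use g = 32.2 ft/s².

ΔE = 0.2629 ft

V₁ = q/y₁ = 1.010/0.1447 = 6.980 ft/s. Fr₁ = V₁/√(g·y₁) = 6.980/√(32.2×0.1447) = 3.234.
From the momentum equation for a rectangular channel, y₂/y₁ = ½[√(1 + 8Fr₁²) − 1] = ½[√84.651 − 1] = 4.100.
y₂ = 4.100 × 0.1447 = 0.5933 ft.
V₂ = q/y₂ = 1.010/0.5933 = 1.702 ft/s. E₁ = y₁ + V₁²/2g = 0.9012 ft; E₂ = y₂ + V₂²/2g = 0.6383 ft. ΔE = E₁ − E₂ = 0.2629 ft.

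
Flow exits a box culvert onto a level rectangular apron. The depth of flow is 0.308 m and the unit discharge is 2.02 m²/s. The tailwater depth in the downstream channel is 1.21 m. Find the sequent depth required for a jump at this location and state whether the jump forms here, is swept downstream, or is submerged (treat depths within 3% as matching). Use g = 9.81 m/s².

V₁ = q/y₁ = 2.02/0.308 = 6.56 m/s. Fr₁ = V₁/√(g·y₁) = 6.56/√(9.81×0.308) = 3.77.
Bélanger equation: y₂/y₁ = ½[√(1 + 8Fr₁²) − 1] = ½[√114.9 − 1] = 4.86.
y₂ = 4.86 × 0.308 = 1.50 m.
Tailwater y_tw = 1.21 m: y_tw < y₂, so the jump is swept downstream.

y₂ = 1.50 m; the jump is swept downstream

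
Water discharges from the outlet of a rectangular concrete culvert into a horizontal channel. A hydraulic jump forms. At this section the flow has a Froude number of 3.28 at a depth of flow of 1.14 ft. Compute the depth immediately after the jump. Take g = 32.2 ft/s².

y₂ = 4.75 ft

Fr₁ = 3.28 (given).
Sequent-depth ratio: y₂/y₁ = ½[√(1 + 8Fr₁²) − 1] = ½[√87.07 − 1] = 4.17.
y₂ = 4.17 × 1.14 = 4.75 ft.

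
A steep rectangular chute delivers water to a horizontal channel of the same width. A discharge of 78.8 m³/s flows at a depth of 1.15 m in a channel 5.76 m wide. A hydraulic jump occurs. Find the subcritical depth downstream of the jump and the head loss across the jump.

q = Q/b = 78.8/5.76 = 13.7 m²/s; V₁ = q/y₁ = 11.9 m/s. Fr₁ = V₁/√(g·y₁) = 3.54.
By Bélanger, y₂/y₁ = ½[√(1 + 8Fr₁²) − 1] = ½[√101.4 − 1] = 4.53.
y₂ = 4.53 × 1.15 = 5.21 m.
V₂ = q/y₂ = 13.7/5.21 = 2.62 m/s. E₁ = y₁ + V₁²/2g = 8.36 m; E₂ = y₂ + V₂²/2g = 5.56 m. ΔE = E₁ − E₂ = 2.80 m.

y₂ = 5.21 m; ΔE = 2.80 m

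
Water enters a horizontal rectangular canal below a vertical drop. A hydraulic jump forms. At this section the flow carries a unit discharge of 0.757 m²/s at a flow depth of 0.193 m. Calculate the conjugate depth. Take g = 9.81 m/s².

y₂ = 0.687 m

V₁ = q/y₁ = 0.757/0.193 = 3.92 m/s. Fr₁ = V₁/√(g·y₁) = 3.92/√(9.81×0.193) = 2.85.
By Bélanger, y₂/y₁ = ½[√(1 + 8Fr₁²) − 1] = ½[√66.00 − 1] = 3.56.
y₂ = 3.56 × 0.193 = 0.687 m.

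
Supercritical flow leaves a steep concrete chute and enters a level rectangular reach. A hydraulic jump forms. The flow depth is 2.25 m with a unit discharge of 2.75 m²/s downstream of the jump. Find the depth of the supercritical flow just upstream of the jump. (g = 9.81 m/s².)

y₁ = 0.272 m

V₂ = q/y₂ = 2.75/2.25 = 1.22 m/s; Fr₂ = V₂/√(g·y₂) = 0.260.
From the momentum equation (using Fr₂), y₁/y₂ = ½[√(1 + 8Fr₂²) − 1] = ½[√1.541 − 1] = 0.121.
y₁ = 0.121 × 2.25 = 0.272 m.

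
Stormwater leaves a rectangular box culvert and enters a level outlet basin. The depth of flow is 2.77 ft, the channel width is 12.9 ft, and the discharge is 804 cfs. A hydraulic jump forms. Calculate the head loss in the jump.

q = Q/b = 804/12.9 = 62.3 ft²/s; V₁ = q/y₁ = 22.5 ft/s. Fr₁ = V₁/√(g·y₁) = 2.38.
Conjugate-depth relation: y₂/y₁ = ½[√(1 + 8Fr₁²) − 1] = ½[√46.41 − 1] = 2.91.
y₂ = 2.91 × 2.77 = 8.05 ft.
Head loss: ΔE = (y₂ − y₁)³/(4y₁y₂) = (8.05 − 2.77)³/(4×2.77×8.05) = 147/89.2 = 1.65 ft.

ΔE = 1.65 ft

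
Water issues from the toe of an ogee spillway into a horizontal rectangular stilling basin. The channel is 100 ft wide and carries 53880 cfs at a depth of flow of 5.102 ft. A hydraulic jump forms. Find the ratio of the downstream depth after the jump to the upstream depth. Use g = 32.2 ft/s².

q = Q/b = 53880/100 = 538.8 ft²/s; V₁ = q/y₁ = 105.6 ft/s. Fr₁ = V₁/√(g·y₁) = 8.239.
Bélanger equation: y₂/y₁ = ½[√(1 + 8Fr₁²) − 1] = ½[√544.09 − 1] = 11.16.

y₂/y₁ = 11.16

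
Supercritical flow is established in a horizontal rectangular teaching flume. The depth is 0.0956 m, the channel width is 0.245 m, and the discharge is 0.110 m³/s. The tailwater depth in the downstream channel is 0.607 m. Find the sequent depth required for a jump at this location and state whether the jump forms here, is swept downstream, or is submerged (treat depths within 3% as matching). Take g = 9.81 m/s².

q = Q/b = 0.110/0.245 = 0.449 m²/s; V₁ = q/y₁ = 4.70 m/s. Fr₁ = V₁/√(g·y₁) = 4.85.
From the momentum equation for a rectangular channel, y₂/y₁ = ½[√(1 + 8Fr₁²) − 1] = ½[√189.1 − 1] = 6.38.
y₂ = 6.38 × 0.0956 = 0.610 m.
Tailwater y_tw = 0.607 m: y_tw ≈ y₂, so the jump forms here.

y₂ = 0.610 m; the jump forms here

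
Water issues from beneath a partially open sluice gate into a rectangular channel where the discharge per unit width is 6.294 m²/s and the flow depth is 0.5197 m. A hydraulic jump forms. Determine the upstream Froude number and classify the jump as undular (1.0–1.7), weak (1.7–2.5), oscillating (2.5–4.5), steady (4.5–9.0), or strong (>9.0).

V₁ = q/y₁ = 6.294/0.5197 = 12.11 m/s. Fr₁ = V₁/√(g·y₁) = 12.11/√(9.81×0.5197) = 5.364.
Fr₁ = 5.364 lies in the steady range.

Fr₁ = 5.364; steady jump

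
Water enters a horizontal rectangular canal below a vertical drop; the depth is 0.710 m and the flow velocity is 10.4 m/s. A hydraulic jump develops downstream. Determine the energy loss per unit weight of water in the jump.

Fr₁ = V₁/√(g·y₁) = 10.4/√(9.81×0.710) = 3.94.
Conjugate-depth relation: y₂/y₁ = ½[√(1 + 8Fr₁²) − 1] = ½[√125.2 − 1] = 5.10.
y₂ = 5.10 × 0.710 = 3.62 m.
Head loss: ΔE = (y₂ − y₁)³/(4y₁y₂) = (3.62 − 0.710)³/(4×0.710×3.62) = 24.6/10.3 = 2.39 m.

ΔE = 2.39 m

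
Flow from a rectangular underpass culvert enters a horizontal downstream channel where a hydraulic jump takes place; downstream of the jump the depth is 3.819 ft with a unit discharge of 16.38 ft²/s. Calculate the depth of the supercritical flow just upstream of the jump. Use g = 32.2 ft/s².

V₂ = q/y₂ = 16.38/3.819 = 4.289 ft/s; Fr₂ = V₂/√(g·y₂) = 0.3868.
From the momentum equation (using Fr₂), y₁/y₂ = ½[√(1 + 8Fr₂²) − 1] = ½[√2.1968 − 1] = 0.2411.
y₁ = 0.2411 × 3.819 = 0.9207 ft.

y₁ = 0.9207 ft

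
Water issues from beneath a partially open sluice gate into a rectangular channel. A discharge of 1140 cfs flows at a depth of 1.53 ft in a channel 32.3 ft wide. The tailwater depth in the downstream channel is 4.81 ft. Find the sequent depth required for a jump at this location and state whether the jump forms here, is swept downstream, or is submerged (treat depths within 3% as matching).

y₂ = 6.39 ft; the jump is swept downstream

q = Q/b = 1140/32.3 = 35.3 ft²/s; V₁ = q/y₁ = 23.1 ft/s. Fr₁ = V₁/√(g·y₁) = 3.29.
Bélanger equation: y₂/y₁ = ½[√(1 + 8Fr₁²) − 1] = ½[√87.41 − 1] = 4.17.
y₂ = 4.17 × 1.53 = 6.39 ft.
Tailwater y_tw = 4.81 ft: y_tw < y₂, so the jump is swept downstream.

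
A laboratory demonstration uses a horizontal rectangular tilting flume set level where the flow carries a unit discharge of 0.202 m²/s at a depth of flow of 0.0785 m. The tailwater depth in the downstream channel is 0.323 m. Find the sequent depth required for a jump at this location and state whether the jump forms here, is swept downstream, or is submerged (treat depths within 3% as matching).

y₂ = 0.289 m; the jump is submerged

V₁ = q/y₁ = 0.202/0.0785 = 2.57 m/s. Fr₁ = V₁/√(g·y₁) = 2.57/√(9.81×0.0785) = 2.93.
Conjugate-depth relation: y₂/y₁ = ½[√(1 + 8Fr₁²) − 1] = ½[√69.79 − 1] = 3.68.
y₂ = 3.68 × 0.0785 = 0.289 m.
Tailwater y_tw = 0.323 m: y_tw > y₂, so the jump is submerged.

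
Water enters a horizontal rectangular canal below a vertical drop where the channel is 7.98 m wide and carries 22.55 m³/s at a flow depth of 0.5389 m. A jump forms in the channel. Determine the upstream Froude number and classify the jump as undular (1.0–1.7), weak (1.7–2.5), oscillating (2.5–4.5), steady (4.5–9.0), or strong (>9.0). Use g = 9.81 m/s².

Fr₁ = 2.281; weak jump

q = Q/b = 22.55/7.98 = 2.826 m²/s; V₁ = q/y₁ = 5.244 m/s. Fr₁ = V₁/√(g·y₁) = 2.281.
Fr₁ = 2.281 lies in the weak range.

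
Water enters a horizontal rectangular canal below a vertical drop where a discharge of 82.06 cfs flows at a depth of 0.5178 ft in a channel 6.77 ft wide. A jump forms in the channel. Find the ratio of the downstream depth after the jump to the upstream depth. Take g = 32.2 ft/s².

q = Q/b = 82.06/6.77 = 12.12 ft²/s; V₁ = q/y₁ = 23.41 ft/s. Fr₁ = V₁/√(g·y₁) = 5.733.
Sequent-depth ratio: y₂/y₁ = ½[√(1 + 8Fr₁²) − 1] = ½[√263.93 − 1] = 7.623.

y₂/y₁ = 7.623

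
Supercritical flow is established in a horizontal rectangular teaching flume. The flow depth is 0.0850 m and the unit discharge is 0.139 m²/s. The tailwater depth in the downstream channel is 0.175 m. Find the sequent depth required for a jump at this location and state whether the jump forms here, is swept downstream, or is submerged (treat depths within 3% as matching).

V₁ = q/y₁ = 0.139/0.0850 = 1.64 m/s. Fr₁ = V₁/√(g·y₁) = 1.64/√(9.81×0.0850) = 1.79.
Sequent-depth ratio: y₂/y₁ = ½[√(1 + 8Fr₁²) − 1] = ½[√26.66 − 1] = 2.08.
y₂ = 2.08 × 0.0850 = 0.177 m.
Tailwater y_tw = 0.175 m: y_tw ≈ y₂, so the jump forms here.

y₂ = 0.177 m; the jump forms here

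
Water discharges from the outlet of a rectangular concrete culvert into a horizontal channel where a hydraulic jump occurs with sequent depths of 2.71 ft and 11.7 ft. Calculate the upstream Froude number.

Fr₁ = 3.39

For a rectangular channel the momentum equation gives q² = ½·g·y₁·y₂·(y₁ + y₂) = ½×32.2×2.71×11.7×14.4 = 7356.
q = √7356 = 85.8 ft²/s.
V₁ = q/y₁ = 31.6 ft/s; Fr₁ = V₁/√(g·y₁) = 3.39.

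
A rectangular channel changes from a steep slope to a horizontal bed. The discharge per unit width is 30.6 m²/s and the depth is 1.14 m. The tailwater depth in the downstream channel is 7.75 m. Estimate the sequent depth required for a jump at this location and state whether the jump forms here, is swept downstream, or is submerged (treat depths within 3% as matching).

V₁ = q/y₁ = 30.6/1.14 = 26.8 m/s. Fr₁ = V₁/√(g·y₁) = 26.8/√(9.81×1.14) = 8.03.
By Bélanger, y₂/y₁ = ½[√(1 + 8Fr₁²) − 1] = ½[√516.4 − 1] = 10.9.
y₂ = 10.9 × 1.14 = 12.4 m.
Tailwater y_tw = 7.75 m: y_tw < y₂, so the jump is swept downstream.

y₂ = 12.4 m; the jump is swept downstream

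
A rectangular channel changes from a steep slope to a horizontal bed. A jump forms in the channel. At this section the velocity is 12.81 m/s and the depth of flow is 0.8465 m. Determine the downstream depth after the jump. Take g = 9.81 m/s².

Fr₁ = V₁/√(g·y₁) = 12.81/√(9.81×0.8465) = 4.445.
From the momentum equation for a rectangular channel, y₂/y₁ = ½[√(1 + 8Fr₁²) − 1] = ½[√159.09 − 1] = 5.806.
y₂ = 5.806 × 0.8465 = 4.915 m.

y₂ = 4.915 m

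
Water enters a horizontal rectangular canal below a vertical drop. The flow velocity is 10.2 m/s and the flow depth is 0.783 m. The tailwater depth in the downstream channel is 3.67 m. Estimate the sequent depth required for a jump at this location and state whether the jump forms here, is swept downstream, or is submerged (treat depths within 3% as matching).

y₂ = 3.70 m; the jump forms here

Fr₁ = V₁/√(g·y₁) = 10.2/√(9.81×0.783) = 3.68.
Sequent-depth ratio: y₂/y₁ = ½[√(1 + 8Fr₁²) − 1] = ½[√109.4 − 1] = 4.73.
y₂ = 4.73 × 0.783 = 3.70 m.
Tailwater y_tw = 3.67 m: y_tw ≈ y₂, so the jump forms here.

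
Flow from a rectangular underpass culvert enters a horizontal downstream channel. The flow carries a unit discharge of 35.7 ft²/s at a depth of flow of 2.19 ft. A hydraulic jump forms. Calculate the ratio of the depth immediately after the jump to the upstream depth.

V₁ = q/y₁ = 35.7/2.19 = 16.3 ft/s. Fr₁ = V₁/√(g·y₁) = 16.3/√(32.2×2.19) = 1.94.
Bélanger equation: y₂/y₁ = ½[√(1 + 8Fr₁²) − 1] = ½[√31.15 − 1] = 2.29.

y₂/y₁ = 2.29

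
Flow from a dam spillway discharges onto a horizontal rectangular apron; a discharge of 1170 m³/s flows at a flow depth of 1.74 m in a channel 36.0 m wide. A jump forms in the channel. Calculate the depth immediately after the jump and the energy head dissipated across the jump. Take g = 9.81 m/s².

y₂ = 10.3 m; ΔE = 8.72 m

q = Q/b = 1170/36.0 = 32.5 m²/s; V₁ = q/y₁ = 18.7 m/s. Fr₁ = V₁/√(g·y₁) = 4.52.
Sequent-depth ratio: y₂/y₁ = ½[√(1 + 8Fr₁²) − 1] = ½[√164.5 − 1] = 5.91.
y₂ = 5.91 × 1.74 = 10.3 m.
V₂ = q/y₂ = 32.5/10.3 = 3.16 m/s. E₁ = y₁ + V₁²/2g = 19.5 m; E₂ = y₂ + V₂²/2g = 10.8 m. ΔE = E₁ − E₂ = 8.72 m.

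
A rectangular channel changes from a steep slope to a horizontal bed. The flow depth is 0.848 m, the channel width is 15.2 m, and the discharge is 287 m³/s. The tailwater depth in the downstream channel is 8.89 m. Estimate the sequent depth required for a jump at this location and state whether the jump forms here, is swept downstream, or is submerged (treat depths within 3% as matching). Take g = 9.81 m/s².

q = Q/b = 287/15.2 = 18.9 m²/s; V₁ = q/y₁ = 22.3 m/s. Fr₁ = V₁/√(g·y₁) = 7.72.
Bélanger equation: y₂/y₁ = ½[√(1 + 8Fr₁²) − 1] = ½[√477.8 − 1] = 10.4.
y₂ = 10.4 × 0.848 = 8.84 m.
Tailwater y_tw = 8.89 m: y_tw ≈ y₂, so the jump forms here.

y₂ = 8.84 m; the jump forms here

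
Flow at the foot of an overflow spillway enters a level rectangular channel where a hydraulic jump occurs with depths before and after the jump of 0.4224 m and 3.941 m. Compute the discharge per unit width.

q = 5.969 m²/s

For a rectangular channel the momentum equation gives q² = ½·g·y₁·y₂·(y₁ + y₂) = ½×9.81×0.4224×3.941×4.363 = 35.63.
q = √35.63 = 5.969 m²/s.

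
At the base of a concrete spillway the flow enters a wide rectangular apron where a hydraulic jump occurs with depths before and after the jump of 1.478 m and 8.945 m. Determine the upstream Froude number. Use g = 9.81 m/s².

Fr₁ = 4.620

For a rectangular channel the momentum equation gives q² = ½·g·y₁·y₂·(y₁ + y₂) = ½×9.81×1.478×8.945×10.42 = 675.9.
q = √675.9 = 26.00 m²/s.
V₁ = q/y₁ = 17.59 m/s; Fr₁ = V₁/√(g·y₁) = 4.620.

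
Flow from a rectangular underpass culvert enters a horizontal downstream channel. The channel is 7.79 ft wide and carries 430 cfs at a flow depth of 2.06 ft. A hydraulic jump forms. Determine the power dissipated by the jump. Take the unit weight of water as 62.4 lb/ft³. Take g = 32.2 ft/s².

P = 193 hp

q = Q/b = 430/7.79 = 55.2 ft²/s; V₁ = q/y₁ = 26.8 ft/s. Fr₁ = V₁/√(g·y₁) = 3.29.
Conjugate-depth relation: y₂/y₁ = ½[√(1 + 8Fr₁²) − 1] = ½[√87.60 − 1] = 4.18.
y₂ = 4.18 × 2.06 = 8.61 ft.
Head loss: ΔE = (y₂ − y₁)³/(4y₁y₂) = (8.61 − 2.06)³/(4×2.06×8.61) = 281/70.9 = 3.96 ft.
P = γ·Q·ΔE/550 = 62.4 × 430 × 3.96 / 550 = 193 hp.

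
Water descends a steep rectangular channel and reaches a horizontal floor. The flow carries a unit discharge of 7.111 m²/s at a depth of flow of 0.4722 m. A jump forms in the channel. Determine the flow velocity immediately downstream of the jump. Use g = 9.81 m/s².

V₂ = 1.601 m/s

V₁ = q/y₁ = 7.111/0.4722 = 15.06 m/s. Fr₁ = V₁/√(g·y₁) = 15.06/√(9.81×0.4722) = 6.997.
Sequent-depth ratio: y₂/y₁ = ½[√(1 + 8Fr₁²) − 1] = ½[√392.66 − 1] = 9.408.
y₂ = 9.408 × 0.4722 = 4.442 m.
V₂ = q/y₂ = 7.111/4.442 = 1.601 m/s.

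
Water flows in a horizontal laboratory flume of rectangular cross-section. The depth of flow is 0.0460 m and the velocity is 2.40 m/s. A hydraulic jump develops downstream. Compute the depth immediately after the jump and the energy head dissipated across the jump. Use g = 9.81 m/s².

Fr₁ = V₁/√(g·y₁) = 2.40/√(9.81×0.0460) = 3.57.
By Bélanger, y₂/y₁ = ½[√(1 + 8Fr₁²) − 1] = ½[√103.1 − 1] = 4.58.
y₂ = 4.58 × 0.0460 = 0.211 m.
Head loss: ΔE = (y₂ − y₁)³/(4y₁y₂) = (0.211 − 0.0460)³/(4×0.0460×0.211) = 0.00446/0.0387 = 0.115 m.

y₂ = 0.211 m; ΔE = 0.115 m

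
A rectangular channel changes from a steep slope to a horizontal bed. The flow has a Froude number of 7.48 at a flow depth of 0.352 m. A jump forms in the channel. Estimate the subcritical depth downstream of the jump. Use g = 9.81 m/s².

y₂ = 3.55 m

Fr₁ = 7.48 (given).
Sequent-depth ratio: y₂/y₁ = ½[√(1 + 8Fr₁²) − 1] = ½[√448.6 − 1] = 10.1.
y₂ = 10.1 × 0.352 = 3.55 m.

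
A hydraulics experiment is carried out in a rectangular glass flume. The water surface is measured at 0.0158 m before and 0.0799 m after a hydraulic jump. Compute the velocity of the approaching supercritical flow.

For a rectangular channel the momentum equation gives q² = ½·g·y₁·y₂·(y₁ + y₂) = ½×9.81×0.0158×0.0799×0.0957 = 0.000593.
q = √0.000593 = 0.0243 m²/s.
V₁ = q/y₁ = 0.0243/0.0158 = 1.54 m/s.

V₁ = 1.54 m/s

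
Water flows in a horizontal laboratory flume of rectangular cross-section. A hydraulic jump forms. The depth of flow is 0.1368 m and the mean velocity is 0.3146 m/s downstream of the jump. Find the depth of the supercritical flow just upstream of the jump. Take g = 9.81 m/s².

y₁ = 0.01785 m

Fr₂ = V₂/√(g·y₂) = 0.3146/√(9.81×0.1368) = 0.2716.
Since the conjugate-depth ratio holds either way, y₁/y₂ = ½[√(1 + 8Fr₂²) − 1] = ½[√1.5900 − 1] = 0.1305.
y₁ = 0.1305 × 0.1368 = 0.01785 m.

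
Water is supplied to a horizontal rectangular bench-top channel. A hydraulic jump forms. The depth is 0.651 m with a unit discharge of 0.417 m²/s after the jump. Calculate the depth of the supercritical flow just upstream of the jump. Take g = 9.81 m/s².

y₁ = 0.0750 m

V₂ = q/y₂ = 0.417/0.651 = 0.641 m/s; Fr₂ = V₂/√(g·y₂) = 0.253.
Applying the sequent-depth relation in reverse, y₁/y₂ = ½[√(1 + 8Fr₂²) − 1] = ½[√1.514 − 1] = 0.115.
y₁ = 0.115 × 0.651 = 0.0750 m.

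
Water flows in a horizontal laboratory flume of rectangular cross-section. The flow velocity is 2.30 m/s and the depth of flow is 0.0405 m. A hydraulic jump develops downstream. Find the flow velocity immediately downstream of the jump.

Fr₁ = V₁/√(g·y₁) = 2.30/√(9.81×0.0405) = 3.65.
Conjugate-depth relation: y₂/y₁ = ½[√(1 + 8Fr₁²) − 1] = ½[√107.5 − 1] = 4.68.
y₂ = 4.68 × 0.0405 = 0.190 m.
q = V₁·y₁ = 2.30 × 0.0405 = 0.0931 m²/s.
V₂ = q/y₂ = 0.0931/0.190 = 0.491 m/s.

V₂ = 0.491 m/s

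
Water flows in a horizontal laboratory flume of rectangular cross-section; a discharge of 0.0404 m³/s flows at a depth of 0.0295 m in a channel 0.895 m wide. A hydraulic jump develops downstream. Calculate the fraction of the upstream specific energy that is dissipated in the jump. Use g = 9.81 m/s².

q = Q/b = 0.0404/0.895 = 0.0451 m²/s; V₁ = q/y₁ = 1.53 m/s. Fr₁ = V₁/√(g·y₁) = 2.84.
Sequent-depth ratio: y₂/y₁ = ½[√(1 + 8Fr₁²) − 1] = ½[√65.72 − 1] = 3.55.
y₂ = 3.55 × 0.0295 = 0.105 m.
E₁ = y₁ + V₁²/2g = 0.149 m. ΔE = (y₂ − y₁)³/(4y₁y₂) = 0.0346 m. ΔE/E₁ = 0.0346/0.149 = 0.232.

ΔE/E₁ = 0.232 (23.2%)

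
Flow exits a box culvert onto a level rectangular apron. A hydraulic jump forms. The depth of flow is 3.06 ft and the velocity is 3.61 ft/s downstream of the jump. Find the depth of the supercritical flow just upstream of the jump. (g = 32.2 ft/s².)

y₁ = 0.665 ft

Fr₂ = V₂/√(g·y₂) = 3.61/√(32.2×3.06) = 0.364.
The Bélanger relation is symmetric: y₁/y₂ = ½[√(1 + 8Fr₂²) − 1] = ½[√2.058 − 1] = 0.217.
y₁ = 0.217 × 3.06 = 0.665 ft.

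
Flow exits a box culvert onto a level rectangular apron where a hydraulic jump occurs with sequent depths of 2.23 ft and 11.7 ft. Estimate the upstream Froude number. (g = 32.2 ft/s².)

Fr₁ = 4.05

For a rectangular channel the momentum equation gives q² = ½·g·y₁·y₂·(y₁ + y₂) = ½×32.2×2.23×11.7×13.9 = 5852.
q = √5852 = 76.5 ft²/s.
V₁ = q/y₁ = 34.3 ft/s; Fr₁ = V₁/√(g·y₁) = 4.05.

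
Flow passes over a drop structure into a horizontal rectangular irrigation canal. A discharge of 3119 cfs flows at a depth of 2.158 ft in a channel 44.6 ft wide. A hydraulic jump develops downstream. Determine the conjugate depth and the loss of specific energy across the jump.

q = Q/b = 3119/44.6 = 69.93 ft²/s; V₁ = q/y₁ = 32.41 ft/s. Fr₁ = V₁/√(g·y₁) = 3.888.
Conjugate-depth relation: y₂/y₁ = ½[√(1 + 8Fr₁²) − 1] = ½[√121.90 − 1] = 5.021.
y₂ = 5.021 × 2.158 = 10.83 ft.
V₂ = q/y₂ = 69.93/10.83 = 6.455 ft/s. E₁ = y₁ + V₁²/2g = 18.46 ft; E₂ = y₂ + V₂²/2g = 11.48 ft. ΔE = E₁ − E₂ = 6.984 ft.

y₂ = 10.83 ft; ΔE = 6.984 ft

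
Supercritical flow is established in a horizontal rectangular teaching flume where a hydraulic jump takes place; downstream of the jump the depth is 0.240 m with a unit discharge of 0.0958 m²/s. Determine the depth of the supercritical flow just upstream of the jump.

y₁ = 0.0290 m

V₂ = q/y₂ = 0.0958/0.240 = 0.399 m/s; Fr₂ = V₂/√(g·y₂) = 0.260.
Applying the sequent-depth relation in reverse, y₁/y₂ = ½[√(1 + 8Fr₂²) − 1] = ½[√1.541 − 1] = 0.121.
y₁ = 0.121 × 0.240 = 0.0290 m.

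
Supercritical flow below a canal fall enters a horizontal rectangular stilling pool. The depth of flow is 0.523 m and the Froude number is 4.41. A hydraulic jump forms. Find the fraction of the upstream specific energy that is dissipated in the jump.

Fr₁ = 4.41 (given).
From the momentum equation for a rectangular channel, y₂/y₁ = ½[√(1 + 8Fr₁²) − 1] = ½[√156.6 − 1] = 5.76.
y₂ = 5.76 × 0.523 = 3.01 m.
E₁ = y₁(1 + Fr₁²/2) = 0.523×(1 + 4.41²/2) = 5.61 m. ΔE = (y₂ − y₁)³/(4y₁y₂) = 2.44 m. ΔE/E₁ = 2.44/5.61 = 0.436.

ΔE/E₁ = 0.436 (43.6%)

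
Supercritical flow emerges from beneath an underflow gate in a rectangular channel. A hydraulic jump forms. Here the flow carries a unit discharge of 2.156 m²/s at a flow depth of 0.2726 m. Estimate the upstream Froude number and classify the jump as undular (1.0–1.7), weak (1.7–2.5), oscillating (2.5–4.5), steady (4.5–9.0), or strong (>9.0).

V₁ = q/y₁ = 2.156/0.2726 = 7.909 m/s. Fr₁ = V₁/√(g·y₁) = 7.909/√(9.81×0.2726) = 4.836.
Fr₁ = 4.836 lies in the steady range.

Fr₁ = 4.836; steady jump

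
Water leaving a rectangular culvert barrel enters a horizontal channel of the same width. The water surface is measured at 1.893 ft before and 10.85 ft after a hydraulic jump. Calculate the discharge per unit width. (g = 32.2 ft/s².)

For a rectangular channel the momentum equation gives q² = ½·g·y₁·y₂·(y₁ + y₂) = ½×32.2×1.893×10.85×12.74 = 4214.
q = √4214 = 64.91 ft²/s.

q = 64.91 ft²/s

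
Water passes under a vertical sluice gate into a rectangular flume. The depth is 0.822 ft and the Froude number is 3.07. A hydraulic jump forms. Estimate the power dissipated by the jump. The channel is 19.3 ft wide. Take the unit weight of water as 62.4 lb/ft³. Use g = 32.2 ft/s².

P = 35.7 hp

Fr₁ = 3.07 (given).
Conjugate-depth relation: y₂/y₁ = ½[√(1 + 8Fr₁²) − 1] = ½[√76.40 − 1] = 3.87.
y₂ = 3.87 × 0.822 = 3.18 ft.
Head loss: ΔE = (y₂ − y₁)³/(4y₁y₂) = (3.18 − 0.822)³/(4×0.822×3.18) = 13.1/10.5 = 1.26 ft.
V₁ = Fr₁·√(g·y₁) = 3.07×√(32.2×0.822) = 15.8 ft/s; q = V₁·y₁ = 13.0 ft²/s. Q = q·b = 13.0 × 19.3 = 251 cfs. P = γ·Q·ΔE/550 = 62.4 × 251 × 1.26 / 550 = 35.7 hp.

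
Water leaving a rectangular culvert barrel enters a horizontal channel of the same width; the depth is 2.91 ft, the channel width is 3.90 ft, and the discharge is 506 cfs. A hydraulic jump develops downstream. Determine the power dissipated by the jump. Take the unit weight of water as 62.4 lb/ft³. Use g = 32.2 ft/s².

q = Q/b = 506/3.90 = 130 ft²/s; V₁ = q/y₁ = 44.6 ft/s. Fr₁ = V₁/√(g·y₁) = 4.61.
Conjugate-depth relation: y₂/y₁ = ½[√(1 + 8Fr₁²) − 1] = ½[√170.7 − 1] = 6.03.
y₂ = 6.03 × 2.91 = 17.6 ft.
Head loss: ΔE = (y₂ − y₁)³/(4y₁y₂) = (17.6 − 2.91)³/(4×2.91×17.6) = 3142/204 = 15.4 ft.
P = γ·Q·ΔE/550 = 62.4 × 506 × 15.4 / 550 = 883 hp.

P = 883 hp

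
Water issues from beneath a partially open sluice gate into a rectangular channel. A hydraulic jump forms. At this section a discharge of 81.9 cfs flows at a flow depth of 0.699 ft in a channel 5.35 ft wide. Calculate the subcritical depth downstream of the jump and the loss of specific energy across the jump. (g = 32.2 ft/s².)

y₂ = 4.23 ft; ΔE = 3.72 ft

q = Q/b = 81.9/5.35 = 15.3 ft²/s; V₁ = q/y₁ = 21.9 ft/s. Fr₁ = V₁/√(g·y₁) = 4.62.
From the momentum equation for a rectangular channel, y₂/y₁ = ½[√(1 + 8Fr₁²) − 1] = ½[√171.5 − 1] = 6.05.
y₂ = 6.05 × 0.699 = 4.23 ft.
V₂ = q/y₂ = 15.3/4.23 = 3.62 ft/s. E₁ = y₁ + V₁²/2g = 8.15 ft; E₂ = y₂ + V₂²/2g = 4.43 ft. ΔE = E₁ − E₂ = 3.72 ft.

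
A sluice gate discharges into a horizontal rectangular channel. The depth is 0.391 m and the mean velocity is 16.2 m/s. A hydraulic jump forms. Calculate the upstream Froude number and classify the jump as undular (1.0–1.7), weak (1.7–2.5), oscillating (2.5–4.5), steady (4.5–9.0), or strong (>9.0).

Fr₁ = V₁/√(g·y₁) = 16.2/√(9.81×0.391) = 8.27.
Fr₁ = 8.27 lies in the steady range.

Fr₁ = 8.27; steady jump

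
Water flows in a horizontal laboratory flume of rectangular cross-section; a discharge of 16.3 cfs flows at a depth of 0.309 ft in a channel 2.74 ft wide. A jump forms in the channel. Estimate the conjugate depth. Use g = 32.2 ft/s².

y₂ = 2.52 ft

q = Q/b = 16.3/2.74 = 5.95 ft²/s; V₁ = q/y₁ = 19.3 ft/s. Fr₁ = V₁/√(g·y₁) = 6.10.
By Bélanger, y₂/y₁ = ½[√(1 + 8Fr₁²) − 1] = ½[√299.0 − 1] = 8.15.
y₂ = 8.15 × 0.309 = 2.52 ft.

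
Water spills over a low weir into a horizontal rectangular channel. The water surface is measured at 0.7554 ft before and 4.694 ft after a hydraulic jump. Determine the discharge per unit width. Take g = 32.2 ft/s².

q = 17.64 ft²/s

For a rectangular channel the momentum equation gives q² = ½·g·y₁·y₂·(y₁ + y₂) = ½×32.2×0.7554×4.694×5.449 = 311.1.
q = √311.1 = 17.64 ft²/s.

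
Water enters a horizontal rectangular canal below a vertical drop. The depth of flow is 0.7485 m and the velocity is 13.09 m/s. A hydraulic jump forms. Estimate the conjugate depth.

Fr₁ = V₁/√(g·y₁) = 13.09/√(9.81×0.7485) = 4.831.
From the momentum equation for a rectangular channel, y₂/y₁ = ½[√(1 + 8Fr₁²) − 1] = ½[√187.68 − 1] = 6.350.
y₂ = 6.350 × 0.7485 = 4.753 m.

y₂ = 4.753 m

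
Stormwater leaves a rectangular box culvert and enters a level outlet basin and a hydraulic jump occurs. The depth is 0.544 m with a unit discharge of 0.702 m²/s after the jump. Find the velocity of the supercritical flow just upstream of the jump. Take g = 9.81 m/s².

V₁ = 2.97 m/s

V₂ = q/y₂ = 0.702/0.544 = 1.29 m/s; Fr₂ = V₂/√(g·y₂) = 0.559.
From the momentum equation (using Fr₂), y₁/y₂ = ½[√(1 + 8Fr₂²) − 1] = ½[√3.496 − 1] = 0.435.
y₁ = 0.435 × 0.544 = 0.237 m.
V₁ = q/y₁ = 0.702/0.237 = 2.97 m/s.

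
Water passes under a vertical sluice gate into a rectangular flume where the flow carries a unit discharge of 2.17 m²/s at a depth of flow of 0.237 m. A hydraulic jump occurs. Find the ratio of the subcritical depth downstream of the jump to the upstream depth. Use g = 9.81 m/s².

y₂/y₁ = 8.01

V₁ = q/y₁ = 2.17/0.237 = 9.16 m/s. Fr₁ = V₁/√(g·y₁) = 9.16/√(9.81×0.237) = 6.00.
Conjugate-depth relation: y₂/y₁ = ½[√(1 + 8Fr₁²) − 1] = ½[√289.5 − 1] = 8.01.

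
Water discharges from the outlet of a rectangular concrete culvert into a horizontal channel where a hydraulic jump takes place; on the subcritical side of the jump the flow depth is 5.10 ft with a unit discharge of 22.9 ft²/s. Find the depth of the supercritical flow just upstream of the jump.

y₁ = 1.04 ft

V₂ = q/y₂ = 22.9/5.10 = 4.49 ft/s; Fr₂ = V₂/√(g·y₂) = 0.350.
The Bélanger relation is symmetric: y₁/y₂ = ½[√(1 + 8Fr₂²) − 1] = ½[√1.982 − 1] = 0.204.
y₁ = 0.204 × 5.10 = 1.04 ft.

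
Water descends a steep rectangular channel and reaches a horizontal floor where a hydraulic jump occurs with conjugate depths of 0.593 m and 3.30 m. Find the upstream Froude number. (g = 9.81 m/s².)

For a rectangular channel the momentum equation gives q² = ½·g·y₁·y₂·(y₁ + y₂) = ½×9.81×0.593×3.30×3.89 = 37.4.
q = √37.4 = 6.11 m²/s.
V₁ = q/y₁ = 10.3 m/s; Fr₁ = V₁/√(g·y₁) = 4.27.

Fr₁ = 4.27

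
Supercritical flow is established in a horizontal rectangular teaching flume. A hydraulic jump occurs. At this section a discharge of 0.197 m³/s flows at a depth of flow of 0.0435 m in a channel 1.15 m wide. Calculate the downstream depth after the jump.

q = Q/b = 0.197/1.15 = 0.171 m²/s; V₁ = q/y₁ = 3.94 m/s. Fr₁ = V₁/√(g·y₁) = 6.03.
Conjugate-depth relation: y₂/y₁ = ½[√(1 + 8Fr₁²) − 1] = ½[√291.7 − 1] = 8.04.
y₂ = 8.04 × 0.0435 = 0.350 m.

y₂ = 0.350 m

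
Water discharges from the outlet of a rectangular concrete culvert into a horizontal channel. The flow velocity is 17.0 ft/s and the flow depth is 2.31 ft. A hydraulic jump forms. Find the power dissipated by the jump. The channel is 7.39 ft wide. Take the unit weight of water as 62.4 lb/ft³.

P = 19.3 hp

Fr₁ = V₁/√(g·y₁) = 17.0/√(32.2×2.31) = 1.97.
From the momentum equation for a rectangular channel, y₂/y₁ = ½[√(1 + 8Fr₁²) − 1] = ½[√32.08 − 1] = 2.33.
y₂ = 2.33 × 2.31 = 5.39 ft.
q = V₁·y₁ = 17.0 × 2.31 = 39.3 ft²/s. V₂ = q/y₂ = 39.3/5.39 = 7.29 ft/s. E₁ = y₁ + V₁²/2g = 6.80 ft; E₂ = y₂ + V₂²/2g = 6.21 ft. ΔE = E₁ − E₂ = 0.585 ft.
Q = q·b = 39.3 × 7.39 = 290 cfs. P = γ·Q·ΔE/550 = 62.4 × 290 × 0.585 / 550 = 19.3 hp.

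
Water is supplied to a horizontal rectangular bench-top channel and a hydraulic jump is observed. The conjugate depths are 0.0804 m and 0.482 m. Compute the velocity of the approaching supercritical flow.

For a rectangular channel the momentum equation gives q² = ½·g·y₁·y₂·(y₁ + y₂) = ½×9.81×0.0804×0.482×0.562 = 0.107.
q = √0.107 = 0.327 m²/s.
V₁ = q/y₁ = 0.327/0.0804 = 4.07 m/s.

V₁ = 4.07 m/s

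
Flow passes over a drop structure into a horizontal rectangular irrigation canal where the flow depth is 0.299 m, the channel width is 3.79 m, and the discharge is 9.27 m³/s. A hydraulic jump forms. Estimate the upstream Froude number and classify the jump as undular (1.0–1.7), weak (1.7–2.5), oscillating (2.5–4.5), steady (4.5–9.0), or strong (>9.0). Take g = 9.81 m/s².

q = Q/b = 9.27/3.79 = 2.45 m²/s; V₁ = q/y₁ = 8.18 m/s. Fr₁ = V₁/√(g·y₁) = 4.78.
Fr₁ = 4.78 lies in the steady range.

Fr₁ = 4.78; steady jump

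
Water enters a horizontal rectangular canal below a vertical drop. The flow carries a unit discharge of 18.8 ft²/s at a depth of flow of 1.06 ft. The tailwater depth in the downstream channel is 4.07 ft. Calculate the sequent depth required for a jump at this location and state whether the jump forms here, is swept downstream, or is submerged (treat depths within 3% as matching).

V₁ = q/y₁ = 18.8/1.06 = 17.7 ft/s. Fr₁ = V₁/√(g·y₁) = 17.7/√(32.2×1.06) = 3.04.
From the momentum equation for a rectangular channel, y₂/y₁ = ½[√(1 + 8Fr₁²) − 1] = ½[√74.73 − 1] = 3.82.
y₂ = 3.82 × 1.06 = 4.05 ft.
Tailwater y_tw = 4.07 ft: y_tw ≈ y₂, so the jump forms here.

y₂ = 4.05 ft; the jump forms here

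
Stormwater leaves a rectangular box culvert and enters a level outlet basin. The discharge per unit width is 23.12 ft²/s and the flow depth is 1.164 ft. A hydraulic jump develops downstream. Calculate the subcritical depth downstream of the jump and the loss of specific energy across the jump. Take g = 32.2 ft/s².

y₂ = 4.790 ft; ΔE = 2.138 ft

V₁ = q/y₁ = 23.12/1.164 = 19.86 ft/s. Fr₁ = V₁/√(g·y₁) = 19.86/√(32.2×1.164) = 3.244.
Bélanger equation: y₂/y₁ = ½[√(1 + 8Fr₁²) − 1] = ½[√85.208 − 1] = 4.115.
y₂ = 4.115 × 1.164 = 4.790 ft.
Head loss: ΔE = (y₂ − y₁)³/(4y₁y₂) = (4.790 − 1.164)³/(4×1.164×4.790) = 47.69/22.30 = 2.138 ft.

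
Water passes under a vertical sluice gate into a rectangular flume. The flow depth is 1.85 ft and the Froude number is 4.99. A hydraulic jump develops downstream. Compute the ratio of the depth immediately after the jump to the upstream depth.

Fr₁ = 4.99 (given).
Sequent-depth ratio: y₂/y₁ = ½[√(1 + 8Fr₁²) − 1] = ½[√200.2 − 1] = 6.57.

y₂/y₁ = 6.57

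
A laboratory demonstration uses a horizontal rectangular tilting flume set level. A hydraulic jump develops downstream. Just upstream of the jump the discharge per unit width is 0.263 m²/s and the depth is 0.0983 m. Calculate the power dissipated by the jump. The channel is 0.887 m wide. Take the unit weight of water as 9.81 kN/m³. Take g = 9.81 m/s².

V₁ = q/y₁ = 0.263/0.0983 = 2.68 m/s. Fr₁ = V₁/√(g·y₁) = 2.68/√(9.81×0.0983) = 2.72.
Bélanger equation: y₂/y₁ = ½[√(1 + 8Fr₁²) − 1] = ½[√60.38 − 1] = 3.39.
y₂ = 3.39 × 0.0983 = 0.333 m.
V₂ = q/y₂ = 0.263/0.333 = 0.790 m/s. E₁ = y₁ + V₁²/2g = 0.463 m; E₂ = y₂ + V₂²/2g = 0.365 m. ΔE = E₁ − E₂ = 0.0985 m.
Q = q·b = 0.263 × 0.887 = 0.233 m³/s. P = γ·Q·ΔE = 9.81 × 0.233 × 0.0985 = 0.225 kW.

P = 0.225 kW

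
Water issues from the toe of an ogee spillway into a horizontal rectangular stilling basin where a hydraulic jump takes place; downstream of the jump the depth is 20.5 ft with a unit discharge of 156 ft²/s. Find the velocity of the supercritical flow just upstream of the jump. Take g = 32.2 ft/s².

V₂ = q/y₂ = 156/20.5 = 7.61 ft/s; Fr₂ = V₂/√(g·y₂) = 0.296.
Applying the sequent-depth relation in reverse, y₁/y₂ = ½[√(1 + 8Fr₂²) − 1] = ½[√1.702 − 1] = 0.152.
y₁ = 0.152 × 20.5 = 3.12 ft.
V₁ = q/y₁ = 156/3.12 = 50.0 ft/s.

V₁ = 50.0 ft/s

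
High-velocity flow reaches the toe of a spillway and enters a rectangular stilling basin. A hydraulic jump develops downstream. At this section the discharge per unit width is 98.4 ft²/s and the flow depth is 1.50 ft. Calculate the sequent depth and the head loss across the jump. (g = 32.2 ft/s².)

y₂ = 19.3 ft; ΔE = 48.6 ft

V₁ = q/y₁ = 98.4/1.50 = 65.6 ft/s. Fr₁ = V₁/√(g·y₁) = 65.6/√(32.2×1.50) = 9.44.
From the momentum equation for a rectangular channel, y₂/y₁ = ½[√(1 + 8Fr₁²) − 1] = ½[√713.8 − 1] = 12.9.
y₂ = 12.9 × 1.50 = 19.3 ft.
V₂ = q/y₂ = 98.4/19.3 = 5.10 ft/s. E₁ = y₁ + V₁²/2g = 68.3 ft; E₂ = y₂ + V₂²/2g = 19.7 ft. ΔE = E₁ − E₂ = 48.6 ft.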